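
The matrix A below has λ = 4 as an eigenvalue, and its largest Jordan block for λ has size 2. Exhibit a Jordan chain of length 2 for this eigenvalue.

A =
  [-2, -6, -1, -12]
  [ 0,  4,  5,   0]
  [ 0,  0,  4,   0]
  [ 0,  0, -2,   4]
A Jordan chain for λ = 4 of length 2:
v_1 = (-1, 5, 0, -2)ᵀ
v_2 = (0, 0, 1, 0)ᵀ

Let N = A − (4)·I. We want v_2 with N^2 v_2 = 0 but N^1 v_2 ≠ 0; then v_{j-1} := N · v_j for j = 2, …, 2.

Pick v_2 = (0, 0, 1, 0)ᵀ.
Then v_1 = N · v_2 = (-1, 5, 0, -2)ᵀ.

Sanity check: (A − (4)·I) v_1 = (0, 0, 0, 0)ᵀ = 0. ✓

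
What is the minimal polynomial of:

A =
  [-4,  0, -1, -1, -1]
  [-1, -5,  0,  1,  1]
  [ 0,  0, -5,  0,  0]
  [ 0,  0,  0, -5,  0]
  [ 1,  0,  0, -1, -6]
x^3 + 15*x^2 + 75*x + 125

The characteristic polynomial is χ_A(x) = (x + 5)^5, so the eigenvalues are known. The minimal polynomial is
  m_A(x) = Π_λ (x − λ)^{k_λ}
where k_λ is the size of the *largest* Jordan block for λ (equivalently, the smallest k with (A − λI)^k v = 0 for every generalised eigenvector v of λ).

  λ = -5: largest Jordan block has size 3, contributing (x + 5)^3

So m_A(x) = (x + 5)^3 = x^3 + 15*x^2 + 75*x + 125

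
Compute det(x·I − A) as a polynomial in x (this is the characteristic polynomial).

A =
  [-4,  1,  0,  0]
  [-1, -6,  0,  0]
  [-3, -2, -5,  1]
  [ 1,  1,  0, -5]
x^4 + 20*x^3 + 150*x^2 + 500*x + 625

Expanding det(x·I − A) (e.g. by cofactor expansion or by noting that A is similar to its Jordan form J, which has the same characteristic polynomial as A) gives
  χ_A(x) = x^4 + 20*x^3 + 150*x^2 + 500*x + 625
which factors as (x + 5)^4. The eigenvalues (with algebraic multiplicities) are λ = -5 with multiplicity 4.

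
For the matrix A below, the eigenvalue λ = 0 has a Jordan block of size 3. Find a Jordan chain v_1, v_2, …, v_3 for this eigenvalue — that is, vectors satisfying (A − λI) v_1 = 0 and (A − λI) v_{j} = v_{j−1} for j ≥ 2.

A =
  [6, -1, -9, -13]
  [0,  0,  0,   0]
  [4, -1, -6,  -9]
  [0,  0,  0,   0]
A Jordan chain for λ = 0 of length 3:
v_1 = (3, 0, 2, 0)ᵀ
v_2 = (-1, 0, -1, 0)ᵀ
v_3 = (0, 1, 0, 0)ᵀ

Let N = A − (0)·I. We want v_3 with N^3 v_3 = 0 but N^2 v_3 ≠ 0; then v_{j-1} := N · v_j for j = 3, …, 2.

Pick v_3 = (0, 1, 0, 0)ᵀ.
Then v_2 = N · v_3 = (-1, 0, -1, 0)ᵀ.
Then v_1 = N · v_2 = (3, 0, 2, 0)ᵀ.

Sanity check: (A − (0)·I) v_1 = (0, 0, 0, 0)ᵀ = 0. ✓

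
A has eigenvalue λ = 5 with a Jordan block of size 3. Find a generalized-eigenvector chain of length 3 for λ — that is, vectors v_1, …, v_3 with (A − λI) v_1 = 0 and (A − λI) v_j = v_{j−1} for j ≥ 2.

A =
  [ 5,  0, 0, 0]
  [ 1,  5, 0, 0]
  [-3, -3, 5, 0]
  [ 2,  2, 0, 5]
A Jordan chain for λ = 5 of length 3:
v_1 = (0, 0, -3, 2)ᵀ
v_2 = (0, 1, -3, 2)ᵀ
v_3 = (1, 0, 0, 0)ᵀ

Let N = A − (5)·I. We want v_3 with N^3 v_3 = 0 but N^2 v_3 ≠ 0; then v_{j-1} := N · v_j for j = 3, …, 2.

Pick v_3 = (1, 0, 0, 0)ᵀ.
Then v_2 = N · v_3 = (0, 1, -3, 2)ᵀ.
Then v_1 = N · v_2 = (0, 0, -3, 2)ᵀ.

Sanity check: (A − (5)·I) v_1 = (0, 0, 0, 0)ᵀ = 0. ✓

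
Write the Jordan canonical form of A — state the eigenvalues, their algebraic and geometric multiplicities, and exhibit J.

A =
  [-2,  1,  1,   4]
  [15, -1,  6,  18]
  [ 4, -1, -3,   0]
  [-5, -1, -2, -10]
J_3(-4) ⊕ J_1(-4)

The characteristic polynomial is
  det(x·I − A) = x^4 + 16*x^3 + 96*x^2 + 256*x + 256 = (x + 4)^4

Eigenvalues and multiplicities (the geometric multiplicity of λ is n − rank(A − λI), which equals the number of Jordan blocks for λ):
  λ = -4: algebraic multiplicity = 4, geometric multiplicity = 2

Determining the block sizes for each eigenvalue:
  λ = -4: with am = 4 and gm = 2, the partition is not yet determined (e.g. several partitions of 4 into 2 parts exist). Let N = A − (-4)·I. Computing rank(N^1) = 2, rank(N^2) = 1, rank(N^3) = 0; the number of blocks of size ≥ j is rank(N^{j−1}) − rank(N^j), giving [2, 1, 1]. So we have 1 block(s) of size 3, 1 block(s) of size 1 → block sizes [3, 1]

Assembling the blocks gives a Jordan form
J =
  [-4,  1,  0,  0]
  [ 0, -4,  1,  0]
  [ 0,  0, -4,  0]
  [ 0,  0,  0, -4]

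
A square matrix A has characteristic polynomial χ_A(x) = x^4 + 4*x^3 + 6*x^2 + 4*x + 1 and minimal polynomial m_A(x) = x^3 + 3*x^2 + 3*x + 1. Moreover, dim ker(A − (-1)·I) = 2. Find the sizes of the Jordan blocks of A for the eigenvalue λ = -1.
Block sizes for λ = -1: [3, 1]

Step 1 — from the characteristic polynomial, algebraic multiplicity of λ = -1 is 4. From dim ker(A − (-1)·I) = 2, there are exactly 2 Jordan blocks for λ = -1.
Step 2 — from the minimal polynomial, the factor (x + 1)^3 tells us the largest block for λ = -1 has size 3.
Step 3 — with total size 4, 2 blocks, and largest block 3, the block sizes (in nonincreasing order) are [3, 1].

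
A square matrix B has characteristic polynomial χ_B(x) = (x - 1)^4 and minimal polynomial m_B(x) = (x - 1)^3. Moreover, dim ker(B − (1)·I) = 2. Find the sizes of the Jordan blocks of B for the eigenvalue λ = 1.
Block sizes for λ = 1: [3, 1]

Step 1 — from the characteristic polynomial, algebraic multiplicity of λ = 1 is 4. From dim ker(B − (1)·I) = 2, there are exactly 2 Jordan blocks for λ = 1.
Step 2 — from the minimal polynomial, the factor (x − 1)^3 tells us the largest block for λ = 1 has size 3.
Step 3 — with total size 4, 2 blocks, and largest block 3, the block sizes (in nonincreasing order) are [3, 1].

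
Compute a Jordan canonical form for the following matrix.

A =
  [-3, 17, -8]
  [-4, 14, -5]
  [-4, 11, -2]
J_3(3)

The characteristic polynomial is
  det(x·I − A) = x^3 - 9*x^2 + 27*x - 27 = (x - 3)^3

Eigenvalues and multiplicities (the geometric multiplicity of λ is n − rank(A − λI), which equals the number of Jordan blocks for λ):
  λ = 3: algebraic multiplicity = 3, geometric multiplicity = 1

Determining the block sizes for each eigenvalue:
  λ = 3: one block (gm = 1), so the single block has size am = 3 → block sizes [3]

Assembling the blocks gives a Jordan form
J =
  [3, 1, 0]
  [0, 3, 1]
  [0, 0, 3]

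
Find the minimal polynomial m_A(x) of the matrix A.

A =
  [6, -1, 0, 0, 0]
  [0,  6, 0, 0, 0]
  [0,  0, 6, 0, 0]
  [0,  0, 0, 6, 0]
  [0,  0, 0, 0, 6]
x^2 - 12*x + 36

The characteristic polynomial is χ_A(x) = (x - 6)^5, so the eigenvalues are known. The minimal polynomial is
  m_A(x) = Π_λ (x − λ)^{k_λ}
where k_λ is the size of the *largest* Jordan block for λ (equivalently, the smallest k with (A − λI)^k v = 0 for every generalised eigenvector v of λ).

  λ = 6: largest Jordan block has size 2, contributing (x − 6)^2

So m_A(x) = (x - 6)^2 = x^2 - 12*x + 36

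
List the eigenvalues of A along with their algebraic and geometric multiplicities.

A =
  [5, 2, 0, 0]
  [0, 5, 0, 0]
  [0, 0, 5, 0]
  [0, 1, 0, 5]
λ = 5: alg = 4, geom = 3

Step 1 — factor the characteristic polynomial to read off the algebraic multiplicities:
  χ_A(x) = (x - 5)^4

Step 2 — compute geometric multiplicities via the rank-nullity identity g(λ) = n − rank(A − λI):
  rank(A − (5)·I) = 1, so dim ker(A − (5)·I) = n − 1 = 3

Summary:
  λ = 5: algebraic multiplicity = 4, geometric multiplicity = 3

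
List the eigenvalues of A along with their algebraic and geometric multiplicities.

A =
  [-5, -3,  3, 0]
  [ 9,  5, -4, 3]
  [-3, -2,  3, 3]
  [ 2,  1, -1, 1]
λ = 1: alg = 4, geom = 2

Step 1 — factor the characteristic polynomial to read off the algebraic multiplicities:
  χ_A(x) = (x - 1)^4

Step 2 — compute geometric multiplicities via the rank-nullity identity g(λ) = n − rank(A − λI):
  rank(A − (1)·I) = 2, so dim ker(A − (1)·I) = n − 2 = 2

Summary:
  λ = 1: algebraic multiplicity = 4, geometric multiplicity = 2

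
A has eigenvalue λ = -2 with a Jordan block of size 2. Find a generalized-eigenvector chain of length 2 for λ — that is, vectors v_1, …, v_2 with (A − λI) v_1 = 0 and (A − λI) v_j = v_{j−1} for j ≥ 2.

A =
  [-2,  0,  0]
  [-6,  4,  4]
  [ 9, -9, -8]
A Jordan chain for λ = -2 of length 2:
v_1 = (0, -6, 9)ᵀ
v_2 = (1, 0, 0)ᵀ

Let N = A − (-2)·I. We want v_2 with N^2 v_2 = 0 but N^1 v_2 ≠ 0; then v_{j-1} := N · v_j for j = 2, …, 2.

Pick v_2 = (1, 0, 0)ᵀ.
Then v_1 = N · v_2 = (0, -6, 9)ᵀ.

Sanity check: (A − (-2)·I) v_1 = (0, 0, 0)ᵀ = 0. ✓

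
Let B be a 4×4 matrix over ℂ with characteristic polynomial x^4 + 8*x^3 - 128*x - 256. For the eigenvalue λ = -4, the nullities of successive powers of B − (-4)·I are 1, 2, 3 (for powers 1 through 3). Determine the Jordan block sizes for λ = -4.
Block sizes for λ = -4: [3]

From the dimensions of kernels of powers, the number of Jordan blocks of size at least j is d_j − d_{j−1} where d_j = dim ker(N^j) (with d_0 = 0). Computing the differences gives [1, 1, 1].
The number of blocks of size exactly k is (#blocks of size ≥ k) − (#blocks of size ≥ k + 1), so the partition is: 1 block(s) of size 3.
In nonincreasing order the block sizes are [3].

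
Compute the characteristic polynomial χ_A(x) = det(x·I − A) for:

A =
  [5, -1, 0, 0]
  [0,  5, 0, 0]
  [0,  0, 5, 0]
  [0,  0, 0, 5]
x^4 - 20*x^3 + 150*x^2 - 500*x + 625

Expanding det(x·I − A) (e.g. by cofactor expansion or by noting that A is similar to its Jordan form J, which has the same characteristic polynomial as A) gives
  χ_A(x) = x^4 - 20*x^3 + 150*x^2 - 500*x + 625
which factors as (x - 5)^4. The eigenvalues (with algebraic multiplicities) are λ = 5 with multiplicity 4.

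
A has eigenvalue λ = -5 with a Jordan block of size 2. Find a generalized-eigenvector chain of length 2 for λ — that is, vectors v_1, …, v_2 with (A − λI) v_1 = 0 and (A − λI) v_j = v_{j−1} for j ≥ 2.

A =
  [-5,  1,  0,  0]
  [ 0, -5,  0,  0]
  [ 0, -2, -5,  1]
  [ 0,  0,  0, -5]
A Jordan chain for λ = -5 of length 2:
v_1 = (1, 0, -2, 0)ᵀ
v_2 = (0, 1, 0, 0)ᵀ

Let N = A − (-5)·I. We want v_2 with N^2 v_2 = 0 but N^1 v_2 ≠ 0; then v_{j-1} := N · v_j for j = 2, …, 2.

Pick v_2 = (0, 1, 0, 0)ᵀ.
Then v_1 = N · v_2 = (1, 0, -2, 0)ᵀ.

Sanity check: (A − (-5)·I) v_1 = (0, 0, 0, 0)ᵀ = 0. ✓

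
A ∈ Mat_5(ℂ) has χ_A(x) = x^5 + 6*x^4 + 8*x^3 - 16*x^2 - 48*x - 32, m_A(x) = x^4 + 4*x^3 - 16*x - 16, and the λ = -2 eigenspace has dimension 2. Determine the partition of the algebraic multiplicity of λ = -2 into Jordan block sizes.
Block sizes for λ = -2: [3, 1]

Step 1 — from the characteristic polynomial, algebraic multiplicity of λ = -2 is 4. From dim ker(A − (-2)·I) = 2, there are exactly 2 Jordan blocks for λ = -2.
Step 2 — from the minimal polynomial, the factor (x + 2)^3 tells us the largest block for λ = -2 has size 3.
Step 3 — with total size 4, 2 blocks, and largest block 3, the block sizes (in nonincreasing order) are [3, 1].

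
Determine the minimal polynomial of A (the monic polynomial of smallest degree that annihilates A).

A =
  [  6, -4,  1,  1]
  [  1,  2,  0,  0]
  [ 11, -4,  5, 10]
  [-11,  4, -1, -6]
x^4 - 7*x^3 - 12*x^2 + 176*x - 320

The characteristic polynomial is χ_A(x) = (x - 4)^3*(x + 5), so the eigenvalues are known. The minimal polynomial is
  m_A(x) = Π_λ (x − λ)^{k_λ}
where k_λ is the size of the *largest* Jordan block for λ (equivalently, the smallest k with (A − λI)^k v = 0 for every generalised eigenvector v of λ).

  λ = -5: largest Jordan block has size 1, contributing (x + 5)
  λ = 4: largest Jordan block has size 3, contributing (x − 4)^3

So m_A(x) = (x - 4)^3*(x + 5) = x^4 - 7*x^3 - 12*x^2 + 176*x - 320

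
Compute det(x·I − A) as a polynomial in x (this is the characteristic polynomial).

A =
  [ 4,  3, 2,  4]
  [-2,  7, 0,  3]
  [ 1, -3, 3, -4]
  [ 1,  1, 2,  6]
x^4 - 20*x^3 + 150*x^2 - 500*x + 625

Expanding det(x·I − A) (e.g. by cofactor expansion or by noting that A is similar to its Jordan form J, which has the same characteristic polynomial as A) gives
  χ_A(x) = x^4 - 20*x^3 + 150*x^2 - 500*x + 625
which factors as (x - 5)^4. The eigenvalues (with algebraic multiplicities) are λ = 5 with multiplicity 4.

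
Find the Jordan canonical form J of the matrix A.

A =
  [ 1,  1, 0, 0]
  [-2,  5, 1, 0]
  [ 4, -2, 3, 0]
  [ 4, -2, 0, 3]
J_3(3) ⊕ J_1(3)

The characteristic polynomial is
  det(x·I − A) = x^4 - 12*x^3 + 54*x^2 - 108*x + 81 = (x - 3)^4

Eigenvalues and multiplicities (the geometric multiplicity of λ is n − rank(A − λI), which equals the number of Jordan blocks for λ):
  λ = 3: algebraic multiplicity = 4, geometric multiplicity = 2

Determining the block sizes for each eigenvalue:
  λ = 3: with am = 4 and gm = 2, the partition is not yet determined (e.g. several partitions of 4 into 2 parts exist). Let N = A − (3)·I. Computing rank(N^1) = 2, rank(N^2) = 1, rank(N^3) = 0; the number of blocks of size ≥ j is rank(N^{j−1}) − rank(N^j), giving [2, 1, 1]. So we have 1 block(s) of size 3, 1 block(s) of size 1 → block sizes [3, 1]

Assembling the blocks gives a Jordan form
J =
  [3, 1, 0, 0]
  [0, 3, 1, 0]
  [0, 0, 3, 0]
  [0, 0, 0, 3]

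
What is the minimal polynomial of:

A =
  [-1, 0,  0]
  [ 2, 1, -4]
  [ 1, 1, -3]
x^2 + 2*x + 1

The characteristic polynomial is χ_A(x) = (x + 1)^3, so the eigenvalues are known. The minimal polynomial is
  m_A(x) = Π_λ (x − λ)^{k_λ}
where k_λ is the size of the *largest* Jordan block for λ (equivalently, the smallest k with (A − λI)^k v = 0 for every generalised eigenvector v of λ).

  λ = -1: largest Jordan block has size 2, contributing (x + 1)^2

So m_A(x) = (x + 1)^2 = x^2 + 2*x + 1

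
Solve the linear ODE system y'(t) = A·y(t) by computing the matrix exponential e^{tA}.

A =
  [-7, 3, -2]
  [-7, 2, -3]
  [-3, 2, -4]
e^{tA} =
  [t^2*exp(-3*t)/2 - 4*t*exp(-3*t) + exp(-3*t), -t^2*exp(-3*t)/2 + 3*t*exp(-3*t), t^2*exp(-3*t)/2 - 2*t*exp(-3*t)]
  [t^2*exp(-3*t) - 7*t*exp(-3*t), -t^2*exp(-3*t) + 5*t*exp(-3*t) + exp(-3*t), t^2*exp(-3*t) - 3*t*exp(-3*t)]
  [t^2*exp(-3*t)/2 - 3*t*exp(-3*t), -t^2*exp(-3*t)/2 + 2*t*exp(-3*t), t^2*exp(-3*t)/2 - t*exp(-3*t) + exp(-3*t)]

Strategy: write A = P · J · P⁻¹ where J is a Jordan canonical form, so e^{tA} = P · e^{tJ} · P⁻¹, and e^{tJ} can be computed block-by-block.

A has Jordan form
J =
  [-3,  1,  0]
  [ 0, -3,  1]
  [ 0,  0, -3]
(up to reordering of blocks).

Per-block formulas:
  For a 3×3 Jordan block J_3(-3): exp(t · J_3(-3)) = e^(-3t)·(I + t·N + (t^2/2)·N^2), where N is the 3×3 nilpotent shift.

After assembling e^{tJ} and conjugating by P, we get:

e^{tA} =
  [t^2*exp(-3*t)/2 - 4*t*exp(-3*t) + exp(-3*t), -t^2*exp(-3*t)/2 + 3*t*exp(-3*t), t^2*exp(-3*t)/2 - 2*t*exp(-3*t)]
  [t^2*exp(-3*t) - 7*t*exp(-3*t), -t^2*exp(-3*t) + 5*t*exp(-3*t) + exp(-3*t), t^2*exp(-3*t) - 3*t*exp(-3*t)]
  [t^2*exp(-3*t)/2 - 3*t*exp(-3*t), -t^2*exp(-3*t)/2 + 2*t*exp(-3*t), t^2*exp(-3*t)/2 - t*exp(-3*t) + exp(-3*t)]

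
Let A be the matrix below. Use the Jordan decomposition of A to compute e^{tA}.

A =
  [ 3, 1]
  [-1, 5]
e^{tA} =
  [-t*exp(4*t) + exp(4*t), t*exp(4*t)]
  [-t*exp(4*t), t*exp(4*t) + exp(4*t)]

Strategy: write A = P · J · P⁻¹ where J is a Jordan canonical form, so e^{tA} = P · e^{tJ} · P⁻¹, and e^{tJ} can be computed block-by-block.

A has Jordan form
J =
  [4, 1]
  [0, 4]
(up to reordering of blocks).

Per-block formulas:
  For a 2×2 Jordan block J_2(4): exp(t · J_2(4)) = e^(4t)·(I + t·N), where N is the 2×2 nilpotent shift.

After assembling e^{tJ} and conjugating by P, we get:

e^{tA} =
  [-t*exp(4*t) + exp(4*t), t*exp(4*t)]
  [-t*exp(4*t), t*exp(4*t) + exp(4*t)]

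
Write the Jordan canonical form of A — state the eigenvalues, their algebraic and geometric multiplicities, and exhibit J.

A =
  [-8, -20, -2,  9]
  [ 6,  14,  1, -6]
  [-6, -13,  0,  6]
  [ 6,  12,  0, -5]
J_1(-2) ⊕ J_2(1) ⊕ J_1(1)

The characteristic polynomial is
  det(x·I − A) = x^4 - x^3 - 3*x^2 + 5*x - 2 = (x - 1)^3*(x + 2)

Eigenvalues and multiplicities (the geometric multiplicity of λ is n − rank(A − λI), which equals the number of Jordan blocks for λ):
  λ = -2: algebraic multiplicity = 1, geometric multiplicity = 1
  λ = 1: algebraic multiplicity = 3, geometric multiplicity = 2

Determining the block sizes for each eigenvalue:
  λ = -2: one block (gm = 1), so the single block has size am = 1 → block sizes [1]
  λ = 1: 2 blocks summing to 3 forces exactly one block of size 2 and the rest size 1 → block sizes [2, 1]

Assembling the blocks gives a Jordan form
J =
  [-2, 0, 0, 0]
  [ 0, 1, 1, 0]
  [ 0, 0, 1, 0]
  [ 0, 0, 0, 1]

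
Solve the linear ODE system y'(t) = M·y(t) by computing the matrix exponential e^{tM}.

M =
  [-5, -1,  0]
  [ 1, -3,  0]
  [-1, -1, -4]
e^{tM} =
  [-t*exp(-4*t) + exp(-4*t), -t*exp(-4*t), 0]
  [t*exp(-4*t), t*exp(-4*t) + exp(-4*t), 0]
  [-t*exp(-4*t), -t*exp(-4*t), exp(-4*t)]

Strategy: write M = P · J · P⁻¹ where J is a Jordan canonical form, so e^{tM} = P · e^{tJ} · P⁻¹, and e^{tJ} can be computed block-by-block.

M has Jordan form
J =
  [-4,  1,  0]
  [ 0, -4,  0]
  [ 0,  0, -4]
(up to reordering of blocks).

Per-block formulas:
  For a 2×2 Jordan block J_2(-4): exp(t · J_2(-4)) = e^(-4t)·(I + t·N), where N is the 2×2 nilpotent shift.
  For a 1×1 block at λ = -4: exp(t · [-4]) = [e^(-4t)].

After assembling e^{tJ} and conjugating by P, we get:

e^{tM} =
  [-t*exp(-4*t) + exp(-4*t), -t*exp(-4*t), 0]
  [t*exp(-4*t), t*exp(-4*t) + exp(-4*t), 0]
  [-t*exp(-4*t), -t*exp(-4*t), exp(-4*t)]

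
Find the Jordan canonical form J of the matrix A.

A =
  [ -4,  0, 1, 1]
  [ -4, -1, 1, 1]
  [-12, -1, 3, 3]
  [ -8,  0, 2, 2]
J_3(0) ⊕ J_1(0)

The characteristic polynomial is
  det(x·I − A) = x^4

Eigenvalues and multiplicities (the geometric multiplicity of λ is n − rank(A − λI), which equals the number of Jordan blocks for λ):
  λ = 0: algebraic multiplicity = 4, geometric multiplicity = 2

Determining the block sizes for each eigenvalue:
  λ = 0: with am = 4 and gm = 2, the partition is not yet determined (e.g. several partitions of 4 into 2 parts exist). Let N = A − (0)·I. Computing rank(N^1) = 2, rank(N^2) = 1, rank(N^3) = 0; the number of blocks of size ≥ j is rank(N^{j−1}) − rank(N^j), giving [2, 1, 1]. So we have 1 block(s) of size 3, 1 block(s) of size 1 → block sizes [3, 1]

Assembling the blocks gives a Jordan form
J =
  [0, 1, 0, 0]
  [0, 0, 1, 0]
  [0, 0, 0, 0]
  [0, 0, 0, 0]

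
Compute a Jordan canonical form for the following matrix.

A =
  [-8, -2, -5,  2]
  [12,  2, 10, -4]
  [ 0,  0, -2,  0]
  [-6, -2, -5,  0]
J_2(-2) ⊕ J_1(-2) ⊕ J_1(-2)

The characteristic polynomial is
  det(x·I − A) = x^4 + 8*x^3 + 24*x^2 + 32*x + 16 = (x + 2)^4

Eigenvalues and multiplicities (the geometric multiplicity of λ is n − rank(A − λI), which equals the number of Jordan blocks for λ):
  λ = -2: algebraic multiplicity = 4, geometric multiplicity = 3

Determining the block sizes for each eigenvalue:
  λ = -2: 3 blocks summing to 4 forces exactly one block of size 2 and the rest size 1 → block sizes [2, 1, 1]

Assembling the blocks gives a Jordan form
J =
  [-2,  1,  0,  0]
  [ 0, -2,  0,  0]
  [ 0,  0, -2,  0]
  [ 0,  0,  0, -2]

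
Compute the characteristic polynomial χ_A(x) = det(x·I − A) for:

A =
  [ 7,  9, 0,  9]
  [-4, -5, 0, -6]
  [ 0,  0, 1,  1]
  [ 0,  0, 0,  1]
x^4 - 4*x^3 + 6*x^2 - 4*x + 1

Expanding det(x·I − A) (e.g. by cofactor expansion or by noting that A is similar to its Jordan form J, which has the same characteristic polynomial as A) gives
  χ_A(x) = x^4 - 4*x^3 + 6*x^2 - 4*x + 1
which factors as (x - 1)^4. The eigenvalues (with algebraic multiplicities) are λ = 1 with multiplicity 4.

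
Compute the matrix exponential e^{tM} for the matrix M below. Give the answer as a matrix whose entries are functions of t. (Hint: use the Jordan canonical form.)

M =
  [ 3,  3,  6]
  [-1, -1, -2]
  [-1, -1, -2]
e^{tM} =
  [3*t + 1, 3*t, 6*t]
  [-t, 1 - t, -2*t]
  [-t, -t, 1 - 2*t]

Strategy: write M = P · J · P⁻¹ where J is a Jordan canonical form, so e^{tM} = P · e^{tJ} · P⁻¹, and e^{tJ} can be computed block-by-block.

M has Jordan form
J =
  [0, 1, 0]
  [0, 0, 0]
  [0, 0, 0]
(up to reordering of blocks).

Per-block formulas:
  For a 1×1 block at λ = 0: exp(t · [0]) = [e^(0t)].
  For a 2×2 Jordan block J_2(0): exp(t · J_2(0)) = e^(0t)·(I + t·N), where N is the 2×2 nilpotent shift.

After assembling e^{tJ} and conjugating by P, we get:

e^{tM} =
  [3*t + 1, 3*t, 6*t]
  [-t, 1 - t, -2*t]
  [-t, -t, 1 - 2*t]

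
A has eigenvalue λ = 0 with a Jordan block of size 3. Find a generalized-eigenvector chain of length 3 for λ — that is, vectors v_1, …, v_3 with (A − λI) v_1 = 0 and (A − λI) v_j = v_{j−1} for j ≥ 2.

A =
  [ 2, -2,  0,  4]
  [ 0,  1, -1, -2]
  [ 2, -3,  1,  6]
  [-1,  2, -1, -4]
A Jordan chain for λ = 0 of length 3:
v_1 = (2, 0, 2, -1)ᵀ
v_2 = (-2, 1, -3, 2)ᵀ
v_3 = (0, 1, 0, 0)ᵀ

Let N = A − (0)·I. We want v_3 with N^3 v_3 = 0 but N^2 v_3 ≠ 0; then v_{j-1} := N · v_j for j = 3, …, 2.

Pick v_3 = (0, 1, 0, 0)ᵀ.
Then v_2 = N · v_3 = (-2, 1, -3, 2)ᵀ.
Then v_1 = N · v_2 = (2, 0, 2, -1)ᵀ.

Sanity check: (A − (0)·I) v_1 = (0, 0, 0, 0)ᵀ = 0. ✓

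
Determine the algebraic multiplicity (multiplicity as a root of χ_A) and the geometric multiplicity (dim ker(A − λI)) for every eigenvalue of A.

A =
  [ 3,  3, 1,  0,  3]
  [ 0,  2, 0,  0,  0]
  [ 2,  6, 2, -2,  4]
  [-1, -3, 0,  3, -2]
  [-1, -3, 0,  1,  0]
λ = 2: alg = 5, geom = 3

Step 1 — factor the characteristic polynomial to read off the algebraic multiplicities:
  χ_A(x) = (x - 2)^5

Step 2 — compute geometric multiplicities via the rank-nullity identity g(λ) = n − rank(A − λI):
  rank(A − (2)·I) = 2, so dim ker(A − (2)·I) = n − 2 = 3

Summary:
  λ = 2: algebraic multiplicity = 5, geometric multiplicity = 3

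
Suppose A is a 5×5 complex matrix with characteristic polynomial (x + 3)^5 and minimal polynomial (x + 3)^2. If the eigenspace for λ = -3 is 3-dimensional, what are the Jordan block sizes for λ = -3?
Block sizes for λ = -3: [2, 2, 1]

Step 1 — from the characteristic polynomial, algebraic multiplicity of λ = -3 is 5. From dim ker(A − (-3)·I) = 3, there are exactly 3 Jordan blocks for λ = -3.
Step 2 — from the minimal polynomial, the factor (x + 3)^2 tells us the largest block for λ = -3 has size 2.
Step 3 — with total size 5, 3 blocks, and largest block 2, the block sizes (in nonincreasing order) are [2, 2, 1].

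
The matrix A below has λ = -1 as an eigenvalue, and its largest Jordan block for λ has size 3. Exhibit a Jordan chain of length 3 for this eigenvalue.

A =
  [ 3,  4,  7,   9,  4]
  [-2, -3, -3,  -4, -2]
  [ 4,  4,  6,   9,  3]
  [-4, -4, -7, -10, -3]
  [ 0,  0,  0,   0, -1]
A Jordan chain for λ = -1 of length 3:
v_1 = (2, -1, 2, -2, 0)ᵀ
v_2 = (7, -3, 7, -7, 0)ᵀ
v_3 = (0, 0, 1, 0, 0)ᵀ

Let N = A − (-1)·I. We want v_3 with N^3 v_3 = 0 but N^2 v_3 ≠ 0; then v_{j-1} := N · v_j for j = 3, …, 2.

Pick v_3 = (0, 0, 1, 0, 0)ᵀ.
Then v_2 = N · v_3 = (7, -3, 7, -7, 0)ᵀ.
Then v_1 = N · v_2 = (2, -1, 2, -2, 0)ᵀ.

Sanity check: (A − (-1)·I) v_1 = (0, 0, 0, 0, 0)ᵀ = 0. ✓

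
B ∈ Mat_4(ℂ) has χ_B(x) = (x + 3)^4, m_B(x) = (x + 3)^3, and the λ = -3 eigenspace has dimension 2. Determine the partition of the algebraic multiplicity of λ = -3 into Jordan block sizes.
Block sizes for λ = -3: [3, 1]

Step 1 — from the characteristic polynomial, algebraic multiplicity of λ = -3 is 4. From dim ker(B − (-3)·I) = 2, there are exactly 2 Jordan blocks for λ = -3.
Step 2 — from the minimal polynomial, the factor (x + 3)^3 tells us the largest block for λ = -3 has size 3.
Step 3 — with total size 4, 2 blocks, and largest block 3, the block sizes (in nonincreasing order) are [3, 1].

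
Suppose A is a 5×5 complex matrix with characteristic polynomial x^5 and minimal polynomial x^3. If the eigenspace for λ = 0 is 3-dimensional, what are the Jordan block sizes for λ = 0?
Block sizes for λ = 0: [3, 1, 1]

Step 1 — from the characteristic polynomial, algebraic multiplicity of λ = 0 is 5. From dim ker(A − (0)·I) = 3, there are exactly 3 Jordan blocks for λ = 0.
Step 2 — from the minimal polynomial, the factor (x − 0)^3 tells us the largest block for λ = 0 has size 3.
Step 3 — with total size 5, 3 blocks, and largest block 3, the block sizes (in nonincreasing order) are [3, 1, 1].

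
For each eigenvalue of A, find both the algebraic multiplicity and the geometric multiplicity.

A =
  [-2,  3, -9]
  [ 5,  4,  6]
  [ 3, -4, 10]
λ = 4: alg = 3, geom = 1

Step 1 — factor the characteristic polynomial to read off the algebraic multiplicities:
  χ_A(x) = (x - 4)^3

Step 2 — compute geometric multiplicities via the rank-nullity identity g(λ) = n − rank(A − λI):
  rank(A − (4)·I) = 2, so dim ker(A − (4)·I) = n − 2 = 1

Summary:
  λ = 4: algebraic multiplicity = 3, geometric multiplicity = 1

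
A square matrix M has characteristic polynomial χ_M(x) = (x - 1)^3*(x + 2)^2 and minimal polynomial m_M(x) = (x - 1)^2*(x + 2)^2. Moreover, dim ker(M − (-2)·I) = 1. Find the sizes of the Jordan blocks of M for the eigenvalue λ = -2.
Block sizes for λ = -2: [2]

Step 1 — from the characteristic polynomial, algebraic multiplicity of λ = -2 is 2. From dim ker(M − (-2)·I) = 1, there are exactly 1 Jordan blocks for λ = -2.
Step 2 — from the minimal polynomial, the factor (x + 2)^2 tells us the largest block for λ = -2 has size 2.
Step 3 — with total size 2, 1 blocks, and largest block 2, the block sizes (in nonincreasing order) are [2].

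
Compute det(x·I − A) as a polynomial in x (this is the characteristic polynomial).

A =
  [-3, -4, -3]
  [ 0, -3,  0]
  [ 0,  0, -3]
x^3 + 9*x^2 + 27*x + 27

Expanding det(x·I − A) (e.g. by cofactor expansion or by noting that A is similar to its Jordan form J, which has the same characteristic polynomial as A) gives
  χ_A(x) = x^3 + 9*x^2 + 27*x + 27
which factors as (x + 3)^3. The eigenvalues (with algebraic multiplicities) are λ = -3 with multiplicity 3.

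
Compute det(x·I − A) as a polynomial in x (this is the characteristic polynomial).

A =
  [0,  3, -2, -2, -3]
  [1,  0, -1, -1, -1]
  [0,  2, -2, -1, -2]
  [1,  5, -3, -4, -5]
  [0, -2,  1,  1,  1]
x^5 + 5*x^4 + 10*x^3 + 10*x^2 + 5*x + 1

Expanding det(x·I − A) (e.g. by cofactor expansion or by noting that A is similar to its Jordan form J, which has the same characteristic polynomial as A) gives
  χ_A(x) = x^5 + 5*x^4 + 10*x^3 + 10*x^2 + 5*x + 1
which factors as (x + 1)^5. The eigenvalues (with algebraic multiplicities) are λ = -1 with multiplicity 5.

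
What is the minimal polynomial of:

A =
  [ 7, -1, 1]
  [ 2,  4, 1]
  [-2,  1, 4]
x^2 - 10*x + 25

The characteristic polynomial is χ_A(x) = (x - 5)^3, so the eigenvalues are known. The minimal polynomial is
  m_A(x) = Π_λ (x − λ)^{k_λ}
where k_λ is the size of the *largest* Jordan block for λ (equivalently, the smallest k with (A − λI)^k v = 0 for every generalised eigenvector v of λ).

  λ = 5: largest Jordan block has size 2, contributing (x − 5)^2

So m_A(x) = (x - 5)^2 = x^2 - 10*x + 25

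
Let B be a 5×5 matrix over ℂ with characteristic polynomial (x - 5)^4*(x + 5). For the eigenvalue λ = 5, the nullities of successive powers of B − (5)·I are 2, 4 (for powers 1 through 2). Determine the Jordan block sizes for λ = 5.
Block sizes for λ = 5: [2, 2]

From the dimensions of kernels of powers, the number of Jordan blocks of size at least j is d_j − d_{j−1} where d_j = dim ker(N^j) (with d_0 = 0). Computing the differences gives [2, 2].
The number of blocks of size exactly k is (#blocks of size ≥ k) − (#blocks of size ≥ k + 1), so the partition is: 2 block(s) of size 2.
In nonincreasing order the block sizes are [2, 2].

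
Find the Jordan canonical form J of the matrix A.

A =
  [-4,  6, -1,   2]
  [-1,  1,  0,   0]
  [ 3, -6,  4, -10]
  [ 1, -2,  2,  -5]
J_3(-1) ⊕ J_1(-1)

The characteristic polynomial is
  det(x·I − A) = x^4 + 4*x^3 + 6*x^2 + 4*x + 1 = (x + 1)^4

Eigenvalues and multiplicities (the geometric multiplicity of λ is n − rank(A − λI), which equals the number of Jordan blocks for λ):
  λ = -1: algebraic multiplicity = 4, geometric multiplicity = 2

Determining the block sizes for each eigenvalue:
  λ = -1: with am = 4 and gm = 2, the partition is not yet determined (e.g. several partitions of 4 into 2 parts exist). Let N = A − (-1)·I. Computing rank(N^1) = 2, rank(N^2) = 1, rank(N^3) = 0; the number of blocks of size ≥ j is rank(N^{j−1}) − rank(N^j), giving [2, 1, 1]. So we have 1 block(s) of size 3, 1 block(s) of size 1 → block sizes [3, 1]

Assembling the blocks gives a Jordan form
J =
  [-1,  1,  0,  0]
  [ 0, -1,  1,  0]
  [ 0,  0, -1,  0]
  [ 0,  0,  0, -1]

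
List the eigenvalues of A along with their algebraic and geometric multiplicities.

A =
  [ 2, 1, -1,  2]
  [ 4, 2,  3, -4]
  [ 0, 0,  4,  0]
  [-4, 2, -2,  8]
λ = 4: alg = 4, geom = 2

Step 1 — factor the characteristic polynomial to read off the algebraic multiplicities:
  χ_A(x) = (x - 4)^4

Step 2 — compute geometric multiplicities via the rank-nullity identity g(λ) = n − rank(A − λI):
  rank(A − (4)·I) = 2, so dim ker(A − (4)·I) = n − 2 = 2

Summary:
  λ = 4: algebraic multiplicity = 4, geometric multiplicity = 2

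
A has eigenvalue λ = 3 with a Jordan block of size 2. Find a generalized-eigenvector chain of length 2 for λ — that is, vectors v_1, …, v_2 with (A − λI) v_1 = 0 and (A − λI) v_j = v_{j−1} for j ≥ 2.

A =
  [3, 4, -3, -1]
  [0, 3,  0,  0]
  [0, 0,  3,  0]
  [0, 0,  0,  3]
A Jordan chain for λ = 3 of length 2:
v_1 = (4, 0, 0, 0)ᵀ
v_2 = (0, 1, 0, 0)ᵀ

Let N = A − (3)·I. We want v_2 with N^2 v_2 = 0 but N^1 v_2 ≠ 0; then v_{j-1} := N · v_j for j = 2, …, 2.

Pick v_2 = (0, 1, 0, 0)ᵀ.
Then v_1 = N · v_2 = (4, 0, 0, 0)ᵀ.

Sanity check: (A − (3)·I) v_1 = (0, 0, 0, 0)ᵀ = 0. ✓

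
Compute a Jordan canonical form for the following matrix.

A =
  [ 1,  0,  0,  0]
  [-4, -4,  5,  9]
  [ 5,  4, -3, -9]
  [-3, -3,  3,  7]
J_1(-2) ⊕ J_2(1) ⊕ J_1(1)

The characteristic polynomial is
  det(x·I − A) = x^4 - x^3 - 3*x^2 + 5*x - 2 = (x - 1)^3*(x + 2)

Eigenvalues and multiplicities (the geometric multiplicity of λ is n − rank(A − λI), which equals the number of Jordan blocks for λ):
  λ = -2: algebraic multiplicity = 1, geometric multiplicity = 1
  λ = 1: algebraic multiplicity = 3, geometric multiplicity = 2

Determining the block sizes for each eigenvalue:
  λ = -2: one block (gm = 1), so the single block has size am = 1 → block sizes [1]
  λ = 1: 2 blocks summing to 3 forces exactly one block of size 2 and the rest size 1 → block sizes [2, 1]

Assembling the blocks gives a Jordan form
J =
  [-2, 0, 0, 0]
  [ 0, 1, 1, 0]
  [ 0, 0, 1, 0]
  [ 0, 0, 0, 1]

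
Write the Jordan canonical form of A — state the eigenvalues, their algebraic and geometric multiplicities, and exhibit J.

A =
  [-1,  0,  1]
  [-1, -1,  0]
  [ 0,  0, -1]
J_3(-1)

The characteristic polynomial is
  det(x·I − A) = x^3 + 3*x^2 + 3*x + 1 = (x + 1)^3

Eigenvalues and multiplicities (the geometric multiplicity of λ is n − rank(A − λI), which equals the number of Jordan blocks for λ):
  λ = -1: algebraic multiplicity = 3, geometric multiplicity = 1

Determining the block sizes for each eigenvalue:
  λ = -1: one block (gm = 1), so the single block has size am = 3 → block sizes [3]

Assembling the blocks gives a Jordan form
J =
  [-1,  1,  0]
  [ 0, -1,  1]
  [ 0,  0, -1]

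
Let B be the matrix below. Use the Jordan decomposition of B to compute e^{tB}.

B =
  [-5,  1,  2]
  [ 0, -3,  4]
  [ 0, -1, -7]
e^{tB} =
  [exp(-5*t), t*exp(-5*t), 2*t*exp(-5*t)]
  [0, 2*t*exp(-5*t) + exp(-5*t), 4*t*exp(-5*t)]
  [0, -t*exp(-5*t), -2*t*exp(-5*t) + exp(-5*t)]

Strategy: write B = P · J · P⁻¹ where J is a Jordan canonical form, so e^{tB} = P · e^{tJ} · P⁻¹, and e^{tJ} can be computed block-by-block.

B has Jordan form
J =
  [-5,  1,  0]
  [ 0, -5,  0]
  [ 0,  0, -5]
(up to reordering of blocks).

Per-block formulas:
  For a 1×1 block at λ = -5: exp(t · [-5]) = [e^(-5t)].
  For a 2×2 Jordan block J_2(-5): exp(t · J_2(-5)) = e^(-5t)·(I + t·N), where N is the 2×2 nilpotent shift.

After assembling e^{tJ} and conjugating by P, we get:

e^{tB} =
  [exp(-5*t), t*exp(-5*t), 2*t*exp(-5*t)]
  [0, 2*t*exp(-5*t) + exp(-5*t), 4*t*exp(-5*t)]
  [0, -t*exp(-5*t), -2*t*exp(-5*t) + exp(-5*t)]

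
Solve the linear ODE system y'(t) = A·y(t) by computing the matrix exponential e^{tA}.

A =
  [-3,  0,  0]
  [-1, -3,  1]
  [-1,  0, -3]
e^{tA} =
  [exp(-3*t), 0, 0]
  [-t^2*exp(-3*t)/2 - t*exp(-3*t), exp(-3*t), t*exp(-3*t)]
  [-t*exp(-3*t), 0, exp(-3*t)]

Strategy: write A = P · J · P⁻¹ where J is a Jordan canonical form, so e^{tA} = P · e^{tJ} · P⁻¹, and e^{tJ} can be computed block-by-block.

A has Jordan form
J =
  [-3,  1,  0]
  [ 0, -3,  1]
  [ 0,  0, -3]
(up to reordering of blocks).

Per-block formulas:
  For a 3×3 Jordan block J_3(-3): exp(t · J_3(-3)) = e^(-3t)·(I + t·N + (t^2/2)·N^2), where N is the 3×3 nilpotent shift.

After assembling e^{tJ} and conjugating by P, we get:

e^{tA} =
  [exp(-3*t), 0, 0]
  [-t^2*exp(-3*t)/2 - t*exp(-3*t), exp(-3*t), t*exp(-3*t)]
  [-t*exp(-3*t), 0, exp(-3*t)]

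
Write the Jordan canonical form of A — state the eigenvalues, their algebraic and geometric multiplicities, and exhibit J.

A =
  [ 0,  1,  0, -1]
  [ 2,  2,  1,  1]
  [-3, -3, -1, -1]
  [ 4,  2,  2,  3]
J_3(1) ⊕ J_1(1)

The characteristic polynomial is
  det(x·I − A) = x^4 - 4*x^3 + 6*x^2 - 4*x + 1 = (x - 1)^4

Eigenvalues and multiplicities (the geometric multiplicity of λ is n − rank(A − λI), which equals the number of Jordan blocks for λ):
  λ = 1: algebraic multiplicity = 4, geometric multiplicity = 2

Determining the block sizes for each eigenvalue:
  λ = 1: with am = 4 and gm = 2, the partition is not yet determined (e.g. several partitions of 4 into 2 parts exist). Let N = A − (1)·I. Computing rank(N^1) = 2, rank(N^2) = 1, rank(N^3) = 0; the number of blocks of size ≥ j is rank(N^{j−1}) − rank(N^j), giving [2, 1, 1]. So we have 1 block(s) of size 3, 1 block(s) of size 1 → block sizes [3, 1]

Assembling the blocks gives a Jordan form
J =
  [1, 1, 0, 0]
  [0, 1, 1, 0]
  [0, 0, 1, 0]
  [0, 0, 0, 1]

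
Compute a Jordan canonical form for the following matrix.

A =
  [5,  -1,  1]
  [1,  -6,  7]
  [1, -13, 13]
J_3(4)

The characteristic polynomial is
  det(x·I − A) = x^3 - 12*x^2 + 48*x - 64 = (x - 4)^3

Eigenvalues and multiplicities (the geometric multiplicity of λ is n − rank(A − λI), which equals the number of Jordan blocks for λ):
  λ = 4: algebraic multiplicity = 3, geometric multiplicity = 1

Determining the block sizes for each eigenvalue:
  λ = 4: one block (gm = 1), so the single block has size am = 3 → block sizes [3]

Assembling the blocks gives a Jordan form
J =
  [4, 1, 0]
  [0, 4, 1]
  [0, 0, 4]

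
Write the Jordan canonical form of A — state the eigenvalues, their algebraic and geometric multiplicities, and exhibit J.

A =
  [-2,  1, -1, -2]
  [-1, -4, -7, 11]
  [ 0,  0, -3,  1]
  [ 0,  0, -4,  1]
J_2(-3) ⊕ J_2(-1)

The characteristic polynomial is
  det(x·I − A) = x^4 + 8*x^3 + 22*x^2 + 24*x + 9 = (x + 1)^2*(x + 3)^2

Eigenvalues and multiplicities (the geometric multiplicity of λ is n − rank(A − λI), which equals the number of Jordan blocks for λ):
  λ = -3: algebraic multiplicity = 2, geometric multiplicity = 1
  λ = -1: algebraic multiplicity = 2, geometric multiplicity = 1

Determining the block sizes for each eigenvalue:
  λ = -3: one block (gm = 1), so the single block has size am = 2 → block sizes [2]
  λ = -1: one block (gm = 1), so the single block has size am = 2 → block sizes [2]

Assembling the blocks gives a Jordan form
J =
  [-3,  1,  0,  0]
  [ 0, -3,  0,  0]
  [ 0,  0, -1,  1]
  [ 0,  0,  0, -1]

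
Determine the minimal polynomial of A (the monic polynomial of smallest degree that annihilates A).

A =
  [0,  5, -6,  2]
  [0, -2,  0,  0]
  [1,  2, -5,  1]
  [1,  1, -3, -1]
x^2 + 4*x + 4

The characteristic polynomial is χ_A(x) = (x + 2)^4, so the eigenvalues are known. The minimal polynomial is
  m_A(x) = Π_λ (x − λ)^{k_λ}
where k_λ is the size of the *largest* Jordan block for λ (equivalently, the smallest k with (A − λI)^k v = 0 for every generalised eigenvector v of λ).

  λ = -2: largest Jordan block has size 2, contributing (x + 2)^2

So m_A(x) = (x + 2)^2 = x^2 + 4*x + 4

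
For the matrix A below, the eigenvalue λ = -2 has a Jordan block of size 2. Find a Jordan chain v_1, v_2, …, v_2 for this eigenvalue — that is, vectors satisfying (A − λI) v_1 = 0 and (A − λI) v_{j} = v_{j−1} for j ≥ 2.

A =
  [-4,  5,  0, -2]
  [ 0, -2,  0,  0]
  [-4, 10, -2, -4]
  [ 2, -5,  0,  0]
A Jordan chain for λ = -2 of length 2:
v_1 = (-2, 0, -4, 2)ᵀ
v_2 = (1, 0, 0, 0)ᵀ

Let N = A − (-2)·I. We want v_2 with N^2 v_2 = 0 but N^1 v_2 ≠ 0; then v_{j-1} := N · v_j for j = 2, …, 2.

Pick v_2 = (1, 0, 0, 0)ᵀ.
Then v_1 = N · v_2 = (-2, 0, -4, 2)ᵀ.

Sanity check: (A − (-2)·I) v_1 = (0, 0, 0, 0)ᵀ = 0. ✓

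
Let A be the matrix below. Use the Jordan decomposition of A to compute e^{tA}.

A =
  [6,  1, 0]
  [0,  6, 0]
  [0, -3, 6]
e^{tA} =
  [exp(6*t), t*exp(6*t), 0]
  [0, exp(6*t), 0]
  [0, -3*t*exp(6*t), exp(6*t)]

Strategy: write A = P · J · P⁻¹ where J is a Jordan canonical form, so e^{tA} = P · e^{tJ} · P⁻¹, and e^{tJ} can be computed block-by-block.

A has Jordan form
J =
  [6, 1, 0]
  [0, 6, 0]
  [0, 0, 6]
(up to reordering of blocks).

Per-block formulas:
  For a 2×2 Jordan block J_2(6): exp(t · J_2(6)) = e^(6t)·(I + t·N), where N is the 2×2 nilpotent shift.
  For a 1×1 block at λ = 6: exp(t · [6]) = [e^(6t)].

After assembling e^{tJ} and conjugating by P, we get:

e^{tA} =
  [exp(6*t), t*exp(6*t), 0]
  [0, exp(6*t), 0]
  [0, -3*t*exp(6*t), exp(6*t)]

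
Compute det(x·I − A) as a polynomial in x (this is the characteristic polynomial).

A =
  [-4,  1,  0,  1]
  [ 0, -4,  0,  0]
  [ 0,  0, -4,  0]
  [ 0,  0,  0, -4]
x^4 + 16*x^3 + 96*x^2 + 256*x + 256

Expanding det(x·I − A) (e.g. by cofactor expansion or by noting that A is similar to its Jordan form J, which has the same characteristic polynomial as A) gives
  χ_A(x) = x^4 + 16*x^3 + 96*x^2 + 256*x + 256
which factors as (x + 4)^4. The eigenvalues (with algebraic multiplicities) are λ = -4 with multiplicity 4.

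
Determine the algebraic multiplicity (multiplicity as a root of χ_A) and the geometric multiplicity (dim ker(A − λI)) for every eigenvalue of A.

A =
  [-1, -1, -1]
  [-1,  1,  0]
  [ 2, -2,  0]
λ = 0: alg = 3, geom = 1

Step 1 — factor the characteristic polynomial to read off the algebraic multiplicities:
  χ_A(x) = x^3

Step 2 — compute geometric multiplicities via the rank-nullity identity g(λ) = n − rank(A − λI):
  rank(A − (0)·I) = 2, so dim ker(A − (0)·I) = n − 2 = 1

Summary:
  λ = 0: algebraic multiplicity = 3, geometric multiplicity = 1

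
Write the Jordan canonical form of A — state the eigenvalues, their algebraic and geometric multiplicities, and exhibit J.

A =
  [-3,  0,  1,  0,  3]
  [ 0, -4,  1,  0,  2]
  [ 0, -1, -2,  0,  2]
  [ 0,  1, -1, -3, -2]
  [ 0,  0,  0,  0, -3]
J_3(-3) ⊕ J_1(-3) ⊕ J_1(-3)

The characteristic polynomial is
  det(x·I − A) = x^5 + 15*x^4 + 90*x^3 + 270*x^2 + 405*x + 243 = (x + 3)^5

Eigenvalues and multiplicities (the geometric multiplicity of λ is n − rank(A − λI), which equals the number of Jordan blocks for λ):
  λ = -3: algebraic multiplicity = 5, geometric multiplicity = 3

Determining the block sizes for each eigenvalue:
  λ = -3: with am = 5 and gm = 3, the partition is not yet determined (e.g. several partitions of 5 into 3 parts exist). Let N = A − (-3)·I. Computing rank(N^1) = 2, rank(N^2) = 1, rank(N^3) = 0; the number of blocks of size ≥ j is rank(N^{j−1}) − rank(N^j), giving [3, 1, 1]. So we have 1 block(s) of size 3, 2 block(s) of size 1 → block sizes [3, 1, 1]

Assembling the blocks gives a Jordan form
J =
  [-3,  1,  0,  0,  0]
  [ 0, -3,  1,  0,  0]
  [ 0,  0, -3,  0,  0]
  [ 0,  0,  0, -3,  0]
  [ 0,  0,  0,  0, -3]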